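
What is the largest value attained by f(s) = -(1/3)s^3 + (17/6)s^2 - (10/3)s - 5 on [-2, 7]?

f'(s) = -s^2 + (17/3)s - 10/3, which vanishes at s = 2/3 and s = 5.
Candidates: f(-2) = 47/3, f(2/3) = -491/81, f(5) = 15/2, f(7) = -23/6.
So the maximum is f(-2) = 47/3.

47/3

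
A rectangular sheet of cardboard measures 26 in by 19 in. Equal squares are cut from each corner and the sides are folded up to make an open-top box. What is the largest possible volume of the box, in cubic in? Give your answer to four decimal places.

With cut size x, the volume is V(x) = x(26 − 2x)(19 − 2x) for 0 < x < 9.5.
V'(x) = 12x^2 − 180x + 494. Setting V'(x) = 0 gives x ≈ 3.6163 (the root in (0, 9.5)).
V''(x) = 24x − 180 is negative there, so this is the maximum; V ≈ 798.6364.

798.6364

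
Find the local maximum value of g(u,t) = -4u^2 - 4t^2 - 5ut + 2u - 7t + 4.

∂g/∂u = -8u - 5t + 2 = 0 and ∂g/∂t = -5u - 8t - 7 = 0, so (u, t) = (17/13, -22/13).
The Hessian has g_{uu} = -8, g_{tt} = -8, g_{ut} = -5, giving D = 39 > 0 with g_{uu} < 0, so the point is a local maximum.
g(17/13, -22/13) = 146/13.

146/13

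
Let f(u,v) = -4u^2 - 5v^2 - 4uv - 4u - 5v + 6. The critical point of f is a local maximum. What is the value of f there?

∂f/∂u = -8u - 4v - 4 = 0 and ∂f/∂v = -4u - 10v - 5 = 0, so (u, v) = (-5/16, -3/8).
The Hessian has f_{uu} = -8, f_{vv} = -10, f_{uv} = -4, giving D = 64 > 0 with f_{uu} < 0, so the point is a local maximum.
f(-5/16, -3/8) = 121/16.

121/16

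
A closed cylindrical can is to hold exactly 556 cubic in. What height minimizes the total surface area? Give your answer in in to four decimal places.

8.9124

With radius r and height h, πr²h = 556 so h = 556/(πr²), and S(r) = 2πr² + 2πrh = 2πr² + 2·556/r.
S'(r) = 4πr − 2·556/r² = 0 ⇒ r³ = 556/(2π), so r ≈ 4.4562 and h = 2r ≈ 8.9124.
S''(r) = 4π + 4·556/r³ > 0, so this is the minimum; S ≈ 374.3097.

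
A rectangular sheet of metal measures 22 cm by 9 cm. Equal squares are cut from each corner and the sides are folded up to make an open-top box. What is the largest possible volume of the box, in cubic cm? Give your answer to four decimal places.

With cut size x, the volume is V(x) = x(22 − 2x)(9 − 2x) for 0 < x < 4.5.
V'(x) = 12x^2 − 124x + 198. Setting V'(x) = 0 gives x ≈ 1.9738 (the root in (0, 4.5)).
V''(x) = 24x − 124 is negative there, so this is the maximum; V ≈ 180.0262.

180.0262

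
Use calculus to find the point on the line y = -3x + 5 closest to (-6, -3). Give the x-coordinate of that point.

Minimize D(x)^2 = (x + 6)^2 + (-3x + 8)^2.
d/dx[D^2] = 2(x + 6) + 2·(-3)·(-3x + 8) = 0 ⇒ x = 9/5.
Then y = -2/5 and the distance is √(338/5) ≈ 8.2219.

9/5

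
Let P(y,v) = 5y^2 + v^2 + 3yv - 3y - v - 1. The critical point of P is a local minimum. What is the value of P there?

-16/11

∂P/∂y = 10y + 3v - 3 = 0 and ∂P/∂v = 3y + 2v - 1 = 0, so (y, v) = (3/11, 1/11).
The Hessian has P_{yy} = 10, P_{vv} = 2, P_{yv} = 3, giving D = 11 > 0 with P_{yy} > 0, so the point is a local minimum.
P(3/11, 1/11) = -16/11.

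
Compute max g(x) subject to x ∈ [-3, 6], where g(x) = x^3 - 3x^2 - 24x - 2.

The derivative is 3x^2 - 6x - 24, which vanishes at x = -2 and x = 4.
Candidates: g(-3) = 16; g(-2) = 26; g(4) = -82; g(6) = -38.
The maximum over the interval is 26, attained at x = -2.

26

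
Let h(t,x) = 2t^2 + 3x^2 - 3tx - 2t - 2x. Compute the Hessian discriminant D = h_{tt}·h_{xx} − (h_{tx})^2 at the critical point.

∂h/∂t = 4t - 3x - 2 = 0 and ∂h/∂x = -3t + 6x - 2 = 0, so (t, x) = (6/5, 14/15).
The Hessian has h_{tt} = 4, h_{xx} = 6, h_{tx} = -3, giving D = 15 > 0 with h_{tt} > 0, so the point is a local minimum.
D = (4)·(6) − (-3)^2 = 15.

15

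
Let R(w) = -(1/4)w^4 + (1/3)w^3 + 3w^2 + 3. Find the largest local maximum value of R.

R'(w) = -w^3 + w^2 + 6w = 0 at w = -2, 0, 3.
R''(w) = -3w^2 + 2w + 6. R''(-2) = -10 < 0 ⇒ local maximum; R''(0) = 6 > 0 ⇒ local minimum; R''(3) = -15 < 0 ⇒ local maximum.
So the largest local maximum value is R(3) = 75/4.

75/4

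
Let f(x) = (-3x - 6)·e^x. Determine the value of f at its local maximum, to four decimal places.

0.1494

Differentiating with the product rule gives f'(x) = (-3x - 9)·e^x. Since e^x > 0, the only critical point is x = -3.
f''(-3) has the same sign as -3 < 0, so this is a local maximum.
f(-3) = (3)·e^(-3) ≈ 0.1494.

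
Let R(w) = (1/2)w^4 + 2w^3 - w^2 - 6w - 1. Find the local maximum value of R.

Critical points: R'(w) = 2w^3 + 6w^2 - 2w - 6 vanishes at w = -3, -1, 1.
Since R''(w) = 6w^2 + 12w - 2, we get R''(-3) = 16 > 0 ⇒ local minimum; R''(-1) = -8 < 0 ⇒ local maximum; R''(1) = 16 > 0 ⇒ local minimum.
The local maximum is R(-1) = 5/2.

5/2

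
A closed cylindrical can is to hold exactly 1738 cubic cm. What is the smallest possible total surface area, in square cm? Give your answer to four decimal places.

800.2292

With radius r and height h, πr²h = 1738 so h = 1738/(πr²), and S(r) = 2πr² + 2πrh = 2πr² + 2·1738/r.
S'(r) = 4πr − 2·1738/r² = 0 ⇒ r³ = 1738/(2π), so r ≈ 6.5156 and h = 2r ≈ 13.0313.
S''(r) = 4π + 4·1738/r³ > 0, so this is the minimum; S ≈ 800.2292.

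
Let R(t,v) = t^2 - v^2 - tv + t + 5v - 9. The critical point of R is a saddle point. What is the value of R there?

∂R/∂t = 2t - v + 1 = 0 and ∂R/∂v = -t - 2v + 5 = 0, so (t, v) = (3/5, 11/5).
The Hessian has R_{tt} = 2, R_{vv} = -2, R_{tv} = -1, giving D = -5 < 0, so the point is a saddle point.
R(3/5, 11/5) = -16/5.

-16/5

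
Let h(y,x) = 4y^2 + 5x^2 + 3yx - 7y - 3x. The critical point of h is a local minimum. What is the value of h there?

-218/71

∂h/∂y = 8y + 3x - 7 = 0 and ∂h/∂x = 3y + 10x - 3 = 0, so (y, x) = (61/71, 3/71).
The Hessian has h_{yy} = 8, h_{xx} = 10, h_{yx} = 3, giving D = 71 > 0 with h_{yy} > 0, so the point is a local minimum.
h(61/71, 3/71) = -218/71.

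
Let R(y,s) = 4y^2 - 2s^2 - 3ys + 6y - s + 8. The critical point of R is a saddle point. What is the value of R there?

∂R/∂y = 8y - 3s + 6 = 0 and ∂R/∂s = -3y - 4s - 1 = 0, so (y, s) = (-27/41, 10/41).
The Hessian has R_{yy} = 8, R_{ss} = -4, R_{ys} = -3, giving D = -41 < 0, so the point is a saddle point.
R(-27/41, 10/41) = 242/41.

242/41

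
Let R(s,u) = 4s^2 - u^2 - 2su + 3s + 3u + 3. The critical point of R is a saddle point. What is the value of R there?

∂R/∂s = 8s - 2u + 3 = 0 and ∂R/∂u = -2s - 2u + 3 = 0, so (s, u) = (0, 3/2).
The Hessian has R_{ss} = 8, R_{uu} = -2, R_{su} = -2, giving D = -20 < 0, so the point is a saddle point.
R(0, 3/2) = 21/4.

21/4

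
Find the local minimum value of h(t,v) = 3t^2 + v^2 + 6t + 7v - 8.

-93/4

∂h/∂t = 6t + 6 = 0 and ∂h/∂v = 2v + 7 = 0, so (t, v) = (-1, -7/2).
The Hessian has h_{tt} = 6, h_{vv} = 2, h_{tv} = 0, giving D = 12 > 0 with h_{tt} > 0, so the point is a local minimum.
h(-1, -7/2) = -93/4.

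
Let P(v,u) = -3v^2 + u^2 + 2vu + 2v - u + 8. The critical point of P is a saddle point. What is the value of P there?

∂P/∂v = -6v + 2u + 2 = 0 and ∂P/∂u = 2v + 2u - 1 = 0, so (v, u) = (3/8, 1/8).
The Hessian has P_{vv} = -6, P_{uu} = 2, P_{vu} = 2, giving D = -16 < 0, so the point is a saddle point.
P(3/8, 1/8) = 133/16.

133/16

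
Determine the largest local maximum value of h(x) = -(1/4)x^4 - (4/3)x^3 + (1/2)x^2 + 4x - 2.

h'(x) = -x^3 - 4x^2 + x + 4 = 0 at x = -4, -1, 1.
h''(x) = -3x^2 - 8x + 1. h''(-4) = -15 < 0 ⇒ local maximum; h''(-1) = 6 > 0 ⇒ local minimum; h''(1) = -10 < 0 ⇒ local maximum.
The largest local maximum is h(-4) = 34/3.

34/3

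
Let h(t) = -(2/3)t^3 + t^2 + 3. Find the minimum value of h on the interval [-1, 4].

-71/3

The derivative is -2t^2 + 2t, which vanishes at t = 0 and t = 1.
Compare values at every candidate in [-1, 4]: h(-1) = 14/3; h(0) = 3; h(1) = 10/3; h(4) = -71/3.
So the minimum is h(4) = -71/3.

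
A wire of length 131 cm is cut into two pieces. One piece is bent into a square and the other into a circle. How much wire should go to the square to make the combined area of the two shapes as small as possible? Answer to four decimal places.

73.3730

Let x be the length used for the square. Square side x/4; circle radius (131−x)/(2π).
A(x) = (x/4)² + π·((131−x)/(2π))² = x²/16 + (131−x)²/(4π) for 0 ≤ x ≤ 131. A'(x) = x/8 − (131−x)/(2π) = 0 gives x = 4·131/(π+4) ≈ 73.3730.
A'' = 1/8 + 1/(2π) > 0, so this gives the minimum combined area; x ≈ 73.3730 cm to the square.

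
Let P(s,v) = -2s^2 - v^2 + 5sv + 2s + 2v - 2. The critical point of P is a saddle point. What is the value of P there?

-66/17

∂P/∂s = -4s + 5v + 2 = 0 and ∂P/∂v = 5s - 2v + 2 = 0, so (s, v) = (-14/17, -18/17).
The Hessian has P_{ss} = -4, P_{vv} = -2, P_{sv} = 5, giving D = -17 < 0, so the point is a saddle point.
P(-14/17, -18/17) = -66/17.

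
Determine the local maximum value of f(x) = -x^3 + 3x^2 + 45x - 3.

172

f'(x) = -3x^2 + 6x + 45 = 0 at x = -3, 5.
Second-derivative test with f''(x) = -6x + 6: f''(-3) = 24 > 0 ⇒ local minimum; f''(5) = -24 < 0 ⇒ local maximum.
So the local maximum value is f(5) = 172.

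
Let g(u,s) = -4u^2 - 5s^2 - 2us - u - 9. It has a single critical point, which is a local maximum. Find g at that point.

∂g/∂u = -8u - 2s - 1 = 0 and ∂g/∂s = -2u - 10s = 0, so (u, s) = (-5/38, 1/38).
The Hessian has g_{uu} = -8, g_{ss} = -10, g_{us} = -2, giving D = 76 > 0 with g_{uu} < 0, so the point is a local maximum.
g(-5/38, 1/38) = -679/76.

-679/76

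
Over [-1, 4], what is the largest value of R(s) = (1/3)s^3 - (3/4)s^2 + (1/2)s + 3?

R'(s) = s^2 - (3/2)s + 1/2, which vanishes at s = 1/2 and s = 1.
Candidates: R(-1) = 17/12,  R(1/2) = 149/48,  R(1) = 37/12,  R(4) = 43/3.
Hence the absolute maximum is 43/3 at s = 4.

43/3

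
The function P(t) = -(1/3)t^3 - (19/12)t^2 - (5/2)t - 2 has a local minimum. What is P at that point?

-223/324

P'(t) = -t^2 - (19/6)t - 5/2. Setting P'(t) = 0 gives t ∈ {-5/3, -3/2}.
Since P''(t) = -2t - 19/6, we get P''(-5/3) = 1/6 > 0 ⇒ local minimum; P''(-3/2) = -1/6 < 0 ⇒ local maximum.
So the local minimum value is P(-5/3) = -223/324.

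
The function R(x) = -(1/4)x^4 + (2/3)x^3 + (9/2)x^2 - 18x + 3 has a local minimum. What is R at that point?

R'(x) = -x^3 + 2x^2 + 9x - 18 = 0 at x = -3, 2, 3.
Second-derivative test with R''(x) = -3x^2 + 4x + 9: R''(-3) = -30 < 0 ⇒ local maximum; R''(2) = 5 > 0 ⇒ local minimum; R''(3) = -6 < 0 ⇒ local maximum.
Thus R has its local minimum at x = 2, with value -41/3.

-41/3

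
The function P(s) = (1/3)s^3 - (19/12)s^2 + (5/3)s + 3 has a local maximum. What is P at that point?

284/81

P'(s) = s^2 - (19/6)s + 5/3 = 0 at s = 2/3, 5/2.
Second-derivative test with P''(s) = 2s - 19/6: P''(2/3) = -11/6 < 0 ⇒ local maximum; P''(5/2) = 11/6 > 0 ⇒ local minimum.
The local maximum is P(2/3) = 284/81.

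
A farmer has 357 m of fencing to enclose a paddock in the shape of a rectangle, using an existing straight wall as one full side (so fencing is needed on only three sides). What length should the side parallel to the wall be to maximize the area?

357/2

Let the sides perpendicular to the wall have length x and the parallel side y, so 2x + y = 357 and the area is A = xy = x(357 − 2x).
A'(x) = 357 − 4x = 0 gives x = 357/4, and A''(x) = −4 < 0 confirms a maximum.
Then y = 357 − 2·357/4 = 357/2 and A = 127449/8.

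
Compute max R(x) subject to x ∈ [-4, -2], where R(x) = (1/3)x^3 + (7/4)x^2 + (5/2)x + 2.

R'(x) = x^2 + (7/2)x + 5/2, whose only zero in [-4, -2] is x = -5/2.
Candidates: R(-4) = -4/3, R(-5/2) = 71/48, R(-2) = 4/3.
Hence the absolute maximum is 71/48 at x = -5/2.

71/48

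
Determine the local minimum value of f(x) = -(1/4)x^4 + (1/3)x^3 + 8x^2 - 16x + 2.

f'(x) = -x^3 + x^2 + 16x - 16 = 0 at x = -4, 1, 4.
Since f''(x) = -3x^2 + 2x + 16, we get f''(-4) = -40 < 0 ⇒ local maximum; f''(1) = 15 > 0 ⇒ local minimum; f''(4) = -24 < 0 ⇒ local maximum.
So the local minimum value is f(1) = -71/12.

-71/12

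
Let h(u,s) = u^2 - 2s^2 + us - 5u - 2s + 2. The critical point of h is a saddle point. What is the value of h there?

-38/9

∂h/∂u = 2u + s - 5 = 0 and ∂h/∂s = u - 4s - 2 = 0, so (u, s) = (22/9, 1/9).
The Hessian has h_{uu} = 2, h_{ss} = -4, h_{us} = 1, giving D = -9 < 0, so the point is a saddle point.
h(22/9, 1/9) = -38/9.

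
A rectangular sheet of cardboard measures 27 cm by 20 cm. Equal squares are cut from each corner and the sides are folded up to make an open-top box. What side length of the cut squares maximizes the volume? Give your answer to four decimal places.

With cut size x, the volume is V(x) = x(27 − 2x)(20 − 2x) for 0 < x < 10.
V'(x) = 12x^2 − 188x + 540. Setting V'(x) = 0 gives x ≈ 3.7884 (the root in (0, 10)).
V''(x) = 24x − 188 is negative there, so this is the maximum; V ≈ 914.1345.

3.7884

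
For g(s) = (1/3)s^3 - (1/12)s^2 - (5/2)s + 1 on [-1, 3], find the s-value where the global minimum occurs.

Differentiating, g'(s) = s^2 - (1/6)s - 5/2; whose only zero in [-1, 3] is s = 5/3.
Compare values at every candidate in [-1, 3]: g(-1) = 37/12; g(5/3) = -601/324; g(3) = 7/4.
So the minimum is g(5/3) = -601/324.

5/3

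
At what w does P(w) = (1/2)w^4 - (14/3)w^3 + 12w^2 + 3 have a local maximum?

3

P'(w) = 2w^3 - 14w^2 + 24w. Setting P'(w) = 0 gives w ∈ {0, 3, 4}.
Second-derivative test with P''(w) = 6w^2 - 28w + 24: P''(0) = 24 > 0 ⇒ local minimum; P''(3) = -6 < 0 ⇒ local maximum; P''(4) = 8 > 0 ⇒ local minimum.
Thus P has its local maximum at w = 3, with value 51/2.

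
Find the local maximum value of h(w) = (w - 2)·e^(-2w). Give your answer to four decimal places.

0.0034

By the product rule, h'(w) = (-2w + 5)·e^(-2w). Since e^(-2w) > 0, the only critical point is w = 5/2.
h''(5/2) has the same sign as -2 < 0, so this is a local maximum.
h(5/2) = (1/2)·e^(-5) ≈ 0.0034.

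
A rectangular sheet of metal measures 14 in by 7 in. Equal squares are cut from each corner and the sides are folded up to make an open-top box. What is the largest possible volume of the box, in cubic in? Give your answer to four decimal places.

66.0104

With cut size x, the volume is V(x) = x(14 − 2x)(7 − 2x) for 0 < x < 3.5.
V'(x) = 12x^2 − 84x + 98. Setting V'(x) = 0 gives x ≈ 1.4793 (the root in (0, 3.5)).
V''(x) = 24x − 84 is negative there, so this is the maximum; V ≈ 66.0104.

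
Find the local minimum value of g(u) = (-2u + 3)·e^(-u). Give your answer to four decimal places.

-0.1642

g'(u) = (-2)·e^(-u) + (-2u + 3)·(-1)·e^(-u) = (2u - 5)·e^(-u). Since e^(-u) > 0, the only critical point is u = 5/2.
g''(5/2) has the same sign as 2 > 0, so this is a local minimum.
g(5/2) = (-2)·e^(-5/2) ≈ -0.1642.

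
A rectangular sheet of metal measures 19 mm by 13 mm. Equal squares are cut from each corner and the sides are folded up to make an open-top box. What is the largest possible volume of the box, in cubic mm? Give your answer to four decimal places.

280.0295

With cut size x, the volume is V(x) = x(19 − 2x)(13 − 2x) for 0 < x < 6.5.
V'(x) = 12x^2 − 128x + 247. Setting V'(x) = 0 gives x ≈ 2.5296 (the root in (0, 6.5)).
V''(x) = 24x − 128 is negative there, so this is the maximum; V ≈ 280.0295.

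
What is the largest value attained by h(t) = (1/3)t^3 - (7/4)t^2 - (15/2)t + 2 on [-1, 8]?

h'(t) = t^2 - (7/2)t - 15/2, whose only zero in [-1, 8] is t = 5.
Candidates: h(-1) = 89/12, h(5) = -451/12, h(8) = 2/3.
So the maximum is h(-1) = 89/12.

89/12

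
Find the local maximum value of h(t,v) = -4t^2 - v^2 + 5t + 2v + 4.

∂h/∂t = -8t + 5 = 0 and ∂h/∂v = -2v + 2 = 0, so (t, v) = (5/8, 1).
The Hessian has h_{tt} = -8, h_{vv} = -2, h_{tv} = 0, giving D = 16 > 0 with h_{tt} < 0, so the point is a local maximum.
h(5/8, 1) = 105/16.

105/16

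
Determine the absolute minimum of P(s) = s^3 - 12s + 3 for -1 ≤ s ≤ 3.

-13

The derivative is 3s^2 - 12, whose only zero in [-1, 3] is s = 2.
Compare values at every candidate in [-1, 3]: P(-1) = 14; P(2) = -13; P(3) = -6.
So the minimum is P(2) = -13.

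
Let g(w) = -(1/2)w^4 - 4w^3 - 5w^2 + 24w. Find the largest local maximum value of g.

29/2

g'(w) = -2w^3 - 12w^2 - 10w + 24. Setting g'(w) = 0 gives w ∈ {-4, -3, 1}.
Since g''(w) = -6w^2 - 24w - 10, we get g''(-4) = -10 < 0 ⇒ local maximum; g''(-3) = 8 > 0 ⇒ local minimum; g''(1) = -40 < 0 ⇒ local maximum.
The largest local maximum is g(1) = 29/2.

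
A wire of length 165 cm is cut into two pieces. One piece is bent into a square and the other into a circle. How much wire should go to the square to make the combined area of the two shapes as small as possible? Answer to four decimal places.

Let x be the length used for the square. Square side x/4; circle radius (165−x)/(2π).
A(x) = (x/4)² + π·((165−x)/(2π))² = x²/16 + (165−x)²/(4π) for 0 ≤ x ≤ 165. A'(x) = x/8 − (165−x)/(2π) = 0 gives x = 4·165/(π+4) ≈ 92.4164.
A'' = 1/8 + 1/(2π) > 0, so this gives the minimum combined area; x ≈ 92.4164 cm to the square.

92.4164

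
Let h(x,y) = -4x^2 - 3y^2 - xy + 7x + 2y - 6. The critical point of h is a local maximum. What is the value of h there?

∂h/∂x = -8x - y + 7 = 0 and ∂h/∂y = -x - 6y + 2 = 0, so (x, y) = (40/47, 9/47).
The Hessian has h_{xx} = -8, h_{yy} = -6, h_{xy} = -1, giving D = 47 > 0 with h_{xx} < 0, so the point is a local maximum.
h(40/47, 9/47) = -133/47.

-133/47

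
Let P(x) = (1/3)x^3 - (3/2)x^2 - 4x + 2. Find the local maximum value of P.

P'(x) = x^2 - 3x - 4 = 0 at x = -1, 4.
Second-derivative test with P''(x) = 2x - 3: P''(-1) = -5 < 0 ⇒ local maximum; P''(4) = 5 > 0 ⇒ local minimum.
The local maximum is P(-1) = 25/6.

25/6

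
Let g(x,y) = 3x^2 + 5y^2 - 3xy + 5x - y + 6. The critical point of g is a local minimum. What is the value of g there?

193/51

∂g/∂x = 6x - 3y + 5 = 0 and ∂g/∂y = -3x + 10y - 1 = 0, so (x, y) = (-47/51, -3/17).
The Hessian has g_{xx} = 6, g_{yy} = 10, g_{xy} = -3, giving D = 51 > 0 with g_{xx} > 0, so the point is a local minimum.
g(-47/51, -3/17) = 193/51.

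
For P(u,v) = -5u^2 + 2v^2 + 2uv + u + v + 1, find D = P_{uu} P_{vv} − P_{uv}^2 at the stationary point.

∂P/∂u = -10u + 2v + 1 = 0 and ∂P/∂v = 2u + 4v + 1 = 0, so (u, v) = (1/22, -3/11).
The Hessian has P_{uu} = -10, P_{vv} = 4, P_{uv} = 2, giving D = -44 < 0, so the point is a saddle point.
D = (-10)·(4) − (2)^2 = -44.

-44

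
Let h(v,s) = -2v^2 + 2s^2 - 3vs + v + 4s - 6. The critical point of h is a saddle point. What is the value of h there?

-168/25

∂h/∂v = -4v - 3s + 1 = 0 and ∂h/∂s = -3v + 4s + 4 = 0, so (v, s) = (16/25, -13/25).
The Hessian has h_{vv} = -4, h_{ss} = 4, h_{vs} = -3, giving D = -25 < 0, so the point is a saddle point.
h(16/25, -13/25) = -168/25.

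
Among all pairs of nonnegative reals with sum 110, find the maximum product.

3025

With x + y = 110, the product is P(x) = x(110 − x).
P'(x) = 110 − 2x = 0 gives x = 55; P'' = −2 < 0, so this is the maximum.
P = 55·55 = 3025.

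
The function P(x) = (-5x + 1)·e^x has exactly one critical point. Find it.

-4/5

Differentiating with the product rule gives P'(x) = (-5x - 4)·e^x. Since e^x > 0, the only critical point is x = -4/5.
P''(-4/5) has the same sign as -5 < 0, so this is a local maximum.
P(-4/5) = (5)·e^(-4/5) ≈ 2.2466.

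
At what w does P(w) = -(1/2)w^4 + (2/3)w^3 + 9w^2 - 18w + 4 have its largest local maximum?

-3

P'(w) = -2w^3 + 2w^2 + 18w - 18 = 0 at w = -3, 1, 3.
Since P''(w) = -6w^2 + 4w + 18, we get P''(-3) = -48 < 0 ⇒ local maximum; P''(1) = 16 > 0 ⇒ local minimum; P''(3) = -24 < 0 ⇒ local maximum.
So the largest local maximum value is P(-3) = 161/2.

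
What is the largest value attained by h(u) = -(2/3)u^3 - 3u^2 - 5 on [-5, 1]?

Differentiating, h'(u) = -2u^2 - 6u; which vanishes at u = -3 and u = 0.
Compare values at every candidate in [-5, 1]: h(-5) = 10/3, h(-3) = -14, h(0) = -5, h(1) = -26/3.
Hence the absolute maximum is 10/3 at u = -5.

10/3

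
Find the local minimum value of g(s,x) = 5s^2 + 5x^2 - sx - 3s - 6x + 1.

∂g/∂s = 10s - x - 3 = 0 and ∂g/∂x = -s + 10x - 6 = 0, so (s, x) = (4/11, 7/11).
The Hessian has g_{ss} = 10, g_{xx} = 10, g_{sx} = -1, giving D = 99 > 0 with g_{ss} > 0, so the point is a local minimum.
g(4/11, 7/11) = -16/11.

-16/11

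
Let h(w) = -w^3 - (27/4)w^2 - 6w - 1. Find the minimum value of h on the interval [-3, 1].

-67/4

h'(w) = -3w^2 - (27/2)w - 6, whose only zero in [-3, 1] is w = -1/2.
Candidates: h(-3) = -67/4,  h(-1/2) = 7/16,  h(1) = -59/4.
The minimum over the interval is -67/4, attained at w = -3.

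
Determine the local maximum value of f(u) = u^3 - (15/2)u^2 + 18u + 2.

16

Critical points: f'(u) = 3u^2 - 15u + 18 vanishes at u = 2, 3.
f''(u) = 6u - 15. f''(2) = -3 < 0 ⇒ local maximum; f''(3) = 3 > 0 ⇒ local minimum.
Thus f has its local maximum at u = 2, with value 16.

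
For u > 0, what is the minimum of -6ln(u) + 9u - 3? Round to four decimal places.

5.4328

h'(u) = -6/u + 9 = 0 gives u = 2/3.
h''(u) = 6/u², which is positive for u > 0, so this is a local minimum.
h(2/3) = -6·ln(2/3) + 6 - 3 ≈ 5.4328.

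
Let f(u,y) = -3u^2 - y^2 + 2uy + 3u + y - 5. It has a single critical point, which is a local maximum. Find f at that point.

-11/4

∂f/∂u = -6u + 2y + 3 = 0 and ∂f/∂y = 2u - 2y + 1 = 0, so (u, y) = (1, 3/2).
The Hessian has f_{uu} = -6, f_{yy} = -2, f_{uy} = 2, giving D = 8 > 0 with f_{uu} < 0, so the point is a local maximum.
f(1, 3/2) = -11/4.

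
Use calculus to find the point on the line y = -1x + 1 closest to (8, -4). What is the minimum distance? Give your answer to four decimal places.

Minimize D(x)^2 = (x - 8)^2 + (-x + 5)^2.
d/dx[D^2] = 2(x - 8) + 2·(-1)·(-x + 5) = 0 ⇒ x = 13/2.
Then y = -11/2 and the distance is √(9/2) ≈ 2.1213.

2.1213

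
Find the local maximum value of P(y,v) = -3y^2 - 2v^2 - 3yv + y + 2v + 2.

∂P/∂y = -6y - 3v + 1 = 0 and ∂P/∂v = -3y - 4v + 2 = 0, so (y, v) = (-2/15, 3/5).
The Hessian has P_{yy} = -6, P_{vv} = -4, P_{yv} = -3, giving D = 15 > 0 with P_{yy} < 0, so the point is a local maximum.
P(-2/15, 3/5) = 38/15.

38/15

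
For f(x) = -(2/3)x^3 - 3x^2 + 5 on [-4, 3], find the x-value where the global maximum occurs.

f'(x) = -2x^2 - 6x, which vanishes at x = -3 and x = 0.
Candidates: f(-4) = -1/3, f(-3) = -4, f(0) = 5, f(3) = -40.
Hence the absolute maximum is 5 at x = 0.

0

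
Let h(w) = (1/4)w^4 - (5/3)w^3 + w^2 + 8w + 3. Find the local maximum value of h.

Critical points: h'(w) = w^3 - 5w^2 + 2w + 8 vanishes at w = -1, 2, 4.
Second-derivative test with h''(w) = 3w^2 - 10w + 2: h''(-1) = 15 > 0 ⇒ local minimum; h''(2) = -6 < 0 ⇒ local maximum; h''(4) = 10 > 0 ⇒ local minimum.
The local maximum is h(2) = 41/3.

41/3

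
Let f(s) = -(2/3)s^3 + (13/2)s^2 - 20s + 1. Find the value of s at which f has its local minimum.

Critical points: f'(s) = -2s^2 + 13s - 20 vanishes at s = 5/2, 4.
Second-derivative test with f''(s) = -4s + 13: f''(5/2) = 3 > 0 ⇒ local minimum; f''(4) = -3 < 0 ⇒ local maximum.
So the local minimum value is f(5/2) = -451/24.

5/2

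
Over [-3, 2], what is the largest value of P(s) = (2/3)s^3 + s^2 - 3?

Differentiating, P'(s) = 2s^2 + 2s; which vanishes at s = -1 and s = 0.
Evaluating at the critical points and endpoints: P(-3) = -12; P(-1) = -8/3; P(0) = -3; P(2) = 19/3.
So the maximum is P(2) = 19/3.

19/3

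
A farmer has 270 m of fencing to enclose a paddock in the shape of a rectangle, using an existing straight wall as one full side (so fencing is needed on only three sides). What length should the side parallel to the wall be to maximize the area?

135

Let the sides perpendicular to the wall have length x and the parallel side y, so 2x + y = 270 and the area is A = xy = x(270 − 2x).
A'(x) = 270 − 4x = 0 gives x = 135/2, and A''(x) = −4 < 0 confirms a maximum.
Then y = 270 − 2·135/2 = 135 and A = 18225/2.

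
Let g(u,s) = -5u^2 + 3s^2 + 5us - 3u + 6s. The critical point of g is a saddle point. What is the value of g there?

∂g/∂u = -10u + 5s - 3 = 0 and ∂g/∂s = 5u + 6s + 6 = 0, so (u, s) = (-48/85, -9/17).
The Hessian has g_{uu} = -10, g_{ss} = 6, g_{us} = 5, giving D = -85 < 0, so the point is a saddle point.
g(-48/85, -9/17) = -63/85.

-63/85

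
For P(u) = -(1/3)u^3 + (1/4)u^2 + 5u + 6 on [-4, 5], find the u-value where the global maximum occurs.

5/2

P'(u) = -u^2 + (1/2)u + 5, which vanishes at u = -2 and u = 5/2.
Candidates: P(-4) = 34/3; P(-2) = -1/3; P(5/2) = 713/48; P(5) = -53/12.
The maximum over the interval is 713/48, attained at u = 5/2.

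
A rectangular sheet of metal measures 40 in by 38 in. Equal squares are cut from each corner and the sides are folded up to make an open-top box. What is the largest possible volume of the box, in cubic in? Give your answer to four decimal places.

With cut size x, the volume is V(x) = x(40 − 2x)(38 − 2x) for 0 < x < 19.
V'(x) = 12x^2 − 312x + 1520. Setting V'(x) = 0 gives x ≈ 6.4936 (the root in (0, 19)).
V''(x) = 24x − 312 is negative there, so this is the maximum; V ≈ 4387.5032.

4387.5032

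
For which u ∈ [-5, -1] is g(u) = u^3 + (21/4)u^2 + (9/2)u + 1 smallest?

Differentiating, g'(u) = 3u^2 + (21/2)u + 9/2; whose only zero in [-5, -1] is u = -3.
Candidates: g(-5) = -61/4,  g(-3) = 31/4,  g(-1) = 3/4.
So the minimum is g(-5) = -61/4.

-5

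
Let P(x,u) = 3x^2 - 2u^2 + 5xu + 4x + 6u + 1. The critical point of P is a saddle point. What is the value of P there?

∂P/∂x = 6x + 5u + 4 = 0 and ∂P/∂u = 5x - 4u + 6 = 0, so (x, u) = (-46/49, 16/49).
The Hessian has P_{xx} = 6, P_{uu} = -4, P_{xu} = 5, giving D = -49 < 0, so the point is a saddle point.
P(-46/49, 16/49) = 5/49.

5/49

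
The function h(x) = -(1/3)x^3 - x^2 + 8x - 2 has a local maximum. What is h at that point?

22/3

Critical points: h'(x) = -x^2 - 2x + 8 vanishes at x = -4, 2.
Since h''(x) = -2x - 2, we get h''(-4) = 6 > 0 ⇒ local minimum; h''(2) = -6 < 0 ⇒ local maximum.
So the local maximum value is h(2) = 22/3.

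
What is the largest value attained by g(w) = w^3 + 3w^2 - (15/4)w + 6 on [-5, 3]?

195/4

The derivative is 3w^2 + 6w - 15/4, which vanishes at w = -5/2 and w = 1/2.
Candidates: g(-5) = -101/4, g(-5/2) = 37/2, g(1/2) = 5, g(3) = 195/4.
So the maximum is g(3) = 195/4.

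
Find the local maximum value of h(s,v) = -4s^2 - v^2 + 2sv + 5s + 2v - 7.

∂h/∂s = -8s + 2v + 5 = 0 and ∂h/∂v = 2s - 2v + 2 = 0, so (s, v) = (7/6, 13/6).
The Hessian has h_{ss} = -8, h_{vv} = -2, h_{sv} = 2, giving D = 12 > 0 with h_{ss} < 0, so the point is a local maximum.
h(7/6, 13/6) = -23/12.

-23/12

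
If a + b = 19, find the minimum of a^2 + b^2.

361/2

With a + b = 19, a^2 + b^2 = a^2 + (19 − a)^2.
The derivative 2a − 2(19 − a) = 4a − 38 vanishes at a = 19/2; second derivative 4 > 0, a minimum.
The minimum is 2·(19/2)^2 = 361/2.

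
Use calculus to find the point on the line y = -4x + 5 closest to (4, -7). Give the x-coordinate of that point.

52/17

Minimize D(x)^2 = (x - 4)^2 + (-4x + 12)^2.
d/dx[D^2] = 2(x - 4) + 2·(-4)·(-4x + 12) = 0 ⇒ x = 52/17.
Then y = -123/17 and the distance is √(16/17) ≈ 0.9701.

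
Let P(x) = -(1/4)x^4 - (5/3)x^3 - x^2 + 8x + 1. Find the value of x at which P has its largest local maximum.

P'(x) = -x^3 - 5x^2 - 2x + 8 = 0 at x = -4, -2, 1.
P''(x) = -3x^2 - 10x - 2. P''(-4) = -10 < 0 ⇒ local maximum; P''(-2) = 6 > 0 ⇒ local minimum; P''(1) = -15 < 0 ⇒ local maximum.
Thus P has its largest local maximum at x = 1, with value 73/12.

1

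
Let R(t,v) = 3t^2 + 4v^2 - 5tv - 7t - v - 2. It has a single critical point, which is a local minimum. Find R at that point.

-280/23

∂R/∂t = 6t - 5v - 7 = 0 and ∂R/∂v = -5t + 8v - 1 = 0, so (t, v) = (61/23, 41/23).
The Hessian has R_{tt} = 6, R_{vv} = 8, R_{tv} = -5, giving D = 23 > 0 with R_{tt} > 0, so the point is a local minimum.
R(61/23, 41/23) = -280/23.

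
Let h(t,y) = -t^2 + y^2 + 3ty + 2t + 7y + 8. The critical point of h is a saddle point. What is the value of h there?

∂h/∂t = -2t + 3y + 2 = 0 and ∂h/∂y = 3t + 2y + 7 = 0, so (t, y) = (-17/13, -20/13).
The Hessian has h_{tt} = -2, h_{yy} = 2, h_{ty} = 3, giving D = -13 < 0, so the point is a saddle point.
h(-17/13, -20/13) = 17/13.

17/13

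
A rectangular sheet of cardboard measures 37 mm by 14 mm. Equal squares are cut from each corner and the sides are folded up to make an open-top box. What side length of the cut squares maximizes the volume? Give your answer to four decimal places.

With cut size x, the volume is V(x) = x(37 − 2x)(14 − 2x) for 0 < x < 7.
V'(x) = 12x^2 − 204x + 518. Setting V'(x) = 0 gives x ≈ 3.1071 (the root in (0, 7)).
V''(x) = 24x − 204 is negative there, so this is the maximum; V ≈ 744.7473.

3.1071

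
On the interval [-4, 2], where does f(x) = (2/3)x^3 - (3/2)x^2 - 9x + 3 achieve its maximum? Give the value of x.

Differentiating, f'(x) = 2x^2 - 3x - 9; whose only zero in [-4, 2] is x = -3/2.
Candidates: f(-4) = -83/3; f(-3/2) = 87/8; f(2) = -47/3.
So the maximum is f(-3/2) = 87/8.

-3/2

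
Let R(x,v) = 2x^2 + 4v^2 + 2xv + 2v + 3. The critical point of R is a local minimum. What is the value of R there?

∂R/∂x = 4x + 2v = 0 and ∂R/∂v = 2x + 8v + 2 = 0, so (x, v) = (1/7, -2/7).
The Hessian has R_{xx} = 4, R_{vv} = 8, R_{xv} = 2, giving D = 28 > 0 with R_{xx} > 0, so the point is a local minimum.
R(1/7, -2/7) = 19/7.

19/7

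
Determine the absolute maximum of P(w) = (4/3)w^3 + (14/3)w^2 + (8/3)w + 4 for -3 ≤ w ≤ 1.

38/3

The derivative is 4w^2 + (28/3)w + 8/3, which vanishes at w = -2 and w = -1/3.
Compare values at every candidate in [-3, 1]: P(-3) = 2, P(-2) = 20/3, P(-1/3) = 290/81, P(1) = 38/3.
So the maximum is P(1) = 38/3.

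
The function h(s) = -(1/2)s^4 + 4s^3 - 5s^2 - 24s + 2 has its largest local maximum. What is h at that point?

h'(s) = -2s^3 + 12s^2 - 10s - 24 = 0 at s = -1, 3, 4.
Second-derivative test with h''(s) = -6s^2 + 24s - 10: h''(-1) = -40 < 0 ⇒ local maximum; h''(3) = 8 > 0 ⇒ local minimum; h''(4) = -10 < 0 ⇒ local maximum.
The largest local maximum is h(-1) = 33/2.

33/2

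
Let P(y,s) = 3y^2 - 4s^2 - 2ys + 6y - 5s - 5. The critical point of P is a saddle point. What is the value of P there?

-389/52

∂P/∂y = 6y - 2s + 6 = 0 and ∂P/∂s = -2y - 8s - 5 = 0, so (y, s) = (-29/26, -9/26).
The Hessian has P_{yy} = 6, P_{ss} = -8, P_{ys} = -2, giving D = -52 < 0, so the point is a saddle point.
P(-29/26, -9/26) = -389/52.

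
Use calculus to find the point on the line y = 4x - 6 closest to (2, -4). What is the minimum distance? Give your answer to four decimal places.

Minimize D(x)^2 = (x - 2)^2 + (4x - 2)^2.
d/dx[D^2] = 2(x - 2) + 2·4·(4x - 2) = 0 ⇒ x = 10/17.
Then y = -62/17 and the distance is √(36/17) ≈ 1.4552.

1.4552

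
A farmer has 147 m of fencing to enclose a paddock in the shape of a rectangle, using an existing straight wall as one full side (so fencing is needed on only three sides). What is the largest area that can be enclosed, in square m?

21609/8

Let the sides perpendicular to the wall have length x and the parallel side y, so 2x + y = 147 and the area is A = xy = x(147 − 2x).
A'(x) = 147 − 4x = 0 gives x = 147/4, and A''(x) = −4 < 0 confirms a maximum.
Then y = 147 − 2·147/4 = 147/2 and A = 21609/8.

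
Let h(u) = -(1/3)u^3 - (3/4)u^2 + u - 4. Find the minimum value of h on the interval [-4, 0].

h'(u) = -u^2 - (3/2)u + 1, whose only zero in [-4, 0] is u = -2.
Evaluating at the critical points and endpoints: h(-4) = 4/3; h(-2) = -19/3; h(0) = -4.
Hence the absolute minimum is -19/3 at u = -2.

-19/3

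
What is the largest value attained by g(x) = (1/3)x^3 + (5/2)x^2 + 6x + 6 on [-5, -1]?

13/6

g'(x) = x^2 + 5x + 6, which vanishes at x = -3 and x = -2.
Evaluating at the critical points and endpoints: g(-5) = -19/6, g(-3) = 3/2, g(-2) = 4/3, g(-1) = 13/6.
The maximum over the interval is 13/6, attained at x = -1.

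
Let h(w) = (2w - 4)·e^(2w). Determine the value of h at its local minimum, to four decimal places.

Differentiating with the product rule gives h'(w) = (4w - 6)·e^(2w). Since e^(2w) > 0, the only critical point is w = 3/2.
h''(3/2) has the same sign as 4 > 0, so this is a local minimum.
h(3/2) = (-1)·e^(3) ≈ -20.0855.

-20.0855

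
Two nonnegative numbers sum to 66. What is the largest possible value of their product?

1089

With x + y = 66, the product is P(x) = x(66 − x).
P'(x) = 66 − 2x = 0 gives x = 33; P'' = −2 < 0, so this is the maximum.
P = 33·33 = 1089.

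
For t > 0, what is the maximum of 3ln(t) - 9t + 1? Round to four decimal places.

-5.2958

R'(t) = 3/t − 9 = 0 gives t = 1/3.
R''(t) = -3/t², which is negative for t > 0, so this is a local maximum.
R(1/3) = 3·ln(1/3) - 3 + 1 ≈ -5.2958.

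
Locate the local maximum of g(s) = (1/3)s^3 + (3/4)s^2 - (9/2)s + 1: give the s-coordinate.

-3

g'(s) = s^2 + (3/2)s - 9/2 = 0 at s = -3, 3/2.
Since g''(s) = 2s + 3/2, we get g''(-3) = -9/2 < 0 ⇒ local maximum; g''(3/2) = 9/2 > 0 ⇒ local minimum.
So the local maximum value is g(-3) = 49/4.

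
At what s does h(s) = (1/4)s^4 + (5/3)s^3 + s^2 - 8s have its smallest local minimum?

h'(s) = s^3 + 5s^2 + 2s - 8. Setting h'(s) = 0 gives s ∈ {-4, -2, 1}.
h''(s) = 3s^2 + 10s + 2. h''(-4) = 10 > 0 ⇒ local minimum; h''(-2) = -6 < 0 ⇒ local maximum; h''(1) = 15 > 0 ⇒ local minimum.
So the smallest local minimum value is h(1) = -61/12.

1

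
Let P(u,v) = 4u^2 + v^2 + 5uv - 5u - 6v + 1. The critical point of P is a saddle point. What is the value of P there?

∂P/∂u = 8u + 5v - 5 = 0 and ∂P/∂v = 5u + 2v - 6 = 0, so (u, v) = (20/9, -23/9).
The Hessian has P_{uu} = 8, P_{vv} = 2, P_{uv} = 5, giving D = -9 < 0, so the point is a saddle point.
P(20/9, -23/9) = 28/9.

28/9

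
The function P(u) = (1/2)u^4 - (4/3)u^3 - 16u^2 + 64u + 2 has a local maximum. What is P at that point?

190/3

Critical points: P'(u) = 2u^3 - 4u^2 - 32u + 64 vanishes at u = -4, 2, 4.
Second-derivative test with P''(u) = 6u^2 - 8u - 32: P''(-4) = 96 > 0 ⇒ local minimum; P''(2) = -24 < 0 ⇒ local maximum; P''(4) = 32 > 0 ⇒ local minimum.
Thus P has its local maximum at u = 2, with value 190/3.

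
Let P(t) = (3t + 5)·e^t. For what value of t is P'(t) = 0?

Differentiating with the product rule gives P'(t) = (3t + 8)·e^t. Since e^t > 0, the only critical point is t = -8/3.
P''(-8/3) has the same sign as 3 > 0, so this is a local minimum.
P(-8/3) = (-3)·e^(-8/3) ≈ -0.2085.

-8/3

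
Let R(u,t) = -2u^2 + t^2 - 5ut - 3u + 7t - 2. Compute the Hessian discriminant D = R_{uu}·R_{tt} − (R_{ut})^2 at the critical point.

∂R/∂u = -4u - 5t - 3 = 0 and ∂R/∂t = -5u + 2t + 7 = 0, so (u, t) = (29/33, -43/33).
The Hessian has R_{uu} = -4, R_{tt} = 2, R_{ut} = -5, giving D = -33 < 0, so the point is a saddle point.
D = (-4)·(2) − (-5)^2 = -33.

-33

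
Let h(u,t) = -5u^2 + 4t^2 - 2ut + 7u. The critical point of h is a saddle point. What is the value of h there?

∂h/∂u = -10u - 2t + 7 = 0 and ∂h/∂t = -2u + 8t = 0, so (u, t) = (2/3, 1/6).
The Hessian has h_{uu} = -10, h_{tt} = 8, h_{ut} = -2, giving D = -84 < 0, so the point is a saddle point.
h(2/3, 1/6) = 7/3.

7/3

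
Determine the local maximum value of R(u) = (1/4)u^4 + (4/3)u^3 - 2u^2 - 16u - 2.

R'(u) = u^3 + 4u^2 - 4u - 16. Setting R'(u) = 0 gives u ∈ {-4, -2, 2}.
Since R''(u) = 3u^2 + 8u - 4, we get R''(-4) = 12 > 0 ⇒ local minimum; R''(-2) = -8 < 0 ⇒ local maximum; R''(2) = 24 > 0 ⇒ local minimum.
So the local maximum value is R(-2) = 46/3.

46/3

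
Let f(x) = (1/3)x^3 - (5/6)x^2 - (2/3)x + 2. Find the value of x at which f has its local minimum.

f'(x) = x^2 - (5/3)x - 2/3 = 0 at x = -1/3, 2.
Second-derivative test with f''(x) = 2x - 5/3: f''(-1/3) = -7/3 < 0 ⇒ local maximum; f''(2) = 7/3 > 0 ⇒ local minimum.
Thus f has its local minimum at x = 2, with value 0.

2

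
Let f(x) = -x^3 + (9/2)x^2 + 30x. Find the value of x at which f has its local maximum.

5

f'(x) = -3x^2 + 9x + 30. Setting f'(x) = 0 gives x ∈ {-2, 5}.
Second-derivative test with f''(x) = -6x + 9: f''(-2) = 21 > 0 ⇒ local minimum; f''(5) = -21 < 0 ⇒ local maximum.
Thus f has its local maximum at x = 5, with value 275/2.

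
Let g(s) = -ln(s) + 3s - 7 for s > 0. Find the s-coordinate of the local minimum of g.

1/3

g'(s) = -1/s + 3 = 0 gives s = 1/3.
g''(s) = 1/s², which is positive for s > 0, so this is a local minimum.
g(1/3) = -1·ln(1/3) + 1 - 7 ≈ -4.9014.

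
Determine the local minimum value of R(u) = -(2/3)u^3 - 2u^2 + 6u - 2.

R'(u) = -2u^2 - 4u + 6. Setting R'(u) = 0 gives u ∈ {-3, 1}.
R''(u) = -4u - 4. R''(-3) = 8 > 0 ⇒ local minimum; R''(1) = -8 < 0 ⇒ local maximum.
The local minimum is R(-3) = -20.

-20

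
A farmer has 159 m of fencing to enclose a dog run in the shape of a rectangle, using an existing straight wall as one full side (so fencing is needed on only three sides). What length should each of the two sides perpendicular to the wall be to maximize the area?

159/4

Let the sides perpendicular to the wall have length x and the parallel side y, so 2x + y = 159 and the area is A = xy = x(159 − 2x).
A'(x) = 159 − 4x = 0 gives x = 159/4, and A''(x) = −4 < 0 confirms a maximum.
Then y = 159 − 2·159/4 = 159/2 and A = 25281/8.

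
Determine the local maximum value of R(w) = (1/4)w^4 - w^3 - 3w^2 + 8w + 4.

R'(w) = w^3 - 3w^2 - 6w + 8. Setting R'(w) = 0 gives w ∈ {-2, 1, 4}.
Second-derivative test with R''(w) = 3w^2 - 6w - 6: R''(-2) = 18 > 0 ⇒ local minimum; R''(1) = -9 < 0 ⇒ local maximum; R''(4) = 18 > 0 ⇒ local minimum.
Thus R has its local maximum at w = 1, with value 33/4.

33/4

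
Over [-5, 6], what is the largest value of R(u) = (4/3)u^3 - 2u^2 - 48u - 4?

The derivative is 4u^2 - 4u - 48, which vanishes at u = -3 and u = 4.
Candidates: R(-5) = 58/3; R(-3) = 86; R(4) = -428/3; R(6) = -76.
So the maximum is R(-3) = 86.

86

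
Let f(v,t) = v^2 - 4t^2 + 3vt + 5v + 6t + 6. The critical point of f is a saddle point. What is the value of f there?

-4/25

∂f/∂v = 2v + 3t + 5 = 0 and ∂f/∂t = 3v - 8t + 6 = 0, so (v, t) = (-58/25, -3/25).
The Hessian has f_{vv} = 2, f_{tt} = -8, f_{vt} = 3, giving D = -25 < 0, so the point is a saddle point.
f(-58/25, -3/25) = -4/25.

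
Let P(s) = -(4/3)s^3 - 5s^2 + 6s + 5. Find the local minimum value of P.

-22

P'(s) = -4s^2 - 10s + 6. Setting P'(s) = 0 gives s ∈ {-3, 1/2}.
P''(s) = -8s - 10. P''(-3) = 14 > 0 ⇒ local minimum; P''(1/2) = -14 < 0 ⇒ local maximum.
Thus P has its local minimum at s = -3, with value -22.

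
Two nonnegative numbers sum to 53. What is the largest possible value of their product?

2809/4

With x + y = 53, the product is P(x) = x(53 − x).
P'(x) = 53 − 2x = 0 gives x = 53/2; P'' = −2 < 0, so this is the maximum.
P = 53/2·53/2 = 2809/4.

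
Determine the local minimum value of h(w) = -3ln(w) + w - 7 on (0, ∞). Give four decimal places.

h'(w) = -3/w + 1 = 0 gives w = 3.
h''(w) = 3/w², which is positive for w > 0, so this is a local minimum.
h(3) = -3·ln(3) + 3 - 7 ≈ -7.2958.

-7.2958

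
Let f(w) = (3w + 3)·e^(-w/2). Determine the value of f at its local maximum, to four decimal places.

3.6392

By the product rule, f'(w) = (-(3/2)w + 3/2)·e^(-w/2). Since e^(-w/2) > 0, the only critical point is w = 1.
f''(1) has the same sign as -3/2 < 0, so this is a local maximum.
f(1) = (6)·e^(-1/2) ≈ 3.6392.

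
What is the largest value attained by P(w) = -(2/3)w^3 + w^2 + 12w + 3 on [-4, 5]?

30

The derivative is -2w^2 + 2w + 12, which vanishes at w = -2 and w = 3.
Compare values at every candidate in [-4, 5]: P(-4) = 41/3, P(-2) = -35/3, P(3) = 30, P(5) = 14/3.
Hence the absolute maximum is 30 at w = 3.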